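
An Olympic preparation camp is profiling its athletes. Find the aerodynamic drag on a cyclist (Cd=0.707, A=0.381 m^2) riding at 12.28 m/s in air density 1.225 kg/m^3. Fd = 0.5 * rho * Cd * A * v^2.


Fd = 0.5 * 1.225 * 0.707 * 0.381 * 12.28^2
= 0.5 * 1.225 * 0.707 * 0.381 * 150.7984
= 24.88 N

24.88 N


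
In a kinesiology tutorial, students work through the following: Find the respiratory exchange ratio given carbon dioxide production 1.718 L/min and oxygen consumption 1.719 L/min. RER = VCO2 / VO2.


VCO2 = 1.718 L/min
VO2 = 1.719 L/min
RER = 1.718 / 1.719 = 0.9994

0.9994


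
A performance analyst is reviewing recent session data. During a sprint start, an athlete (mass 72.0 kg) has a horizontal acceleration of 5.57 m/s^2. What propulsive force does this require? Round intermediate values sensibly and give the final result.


Propulsive force = mass * acceleration
= 72.0 kg * 5.57 m/s^2
= 401.04 N

401.04 N


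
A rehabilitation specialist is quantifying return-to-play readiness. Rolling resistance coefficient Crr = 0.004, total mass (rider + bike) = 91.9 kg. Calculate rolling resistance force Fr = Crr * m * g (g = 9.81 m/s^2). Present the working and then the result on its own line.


Fr = Crr * m * g
= 0.004 * 91.9 * 9.81
= 3.606 N

3.606 N


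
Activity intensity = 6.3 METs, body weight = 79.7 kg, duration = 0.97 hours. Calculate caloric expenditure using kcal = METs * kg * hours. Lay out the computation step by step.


kcal = 6.3 * 79.7 * 0.97
= 502.11 * 0.97
= 487.05 kcal

487.05 kcal


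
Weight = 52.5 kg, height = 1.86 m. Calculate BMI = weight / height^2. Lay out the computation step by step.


height^2 = 1.86^2 = 3.4596
BMI = 52.5 / 3.4596 = 15.18 kg/m^2

15.18 kg/m^2


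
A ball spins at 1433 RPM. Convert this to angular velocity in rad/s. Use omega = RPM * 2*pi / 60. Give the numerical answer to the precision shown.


omega = 1433 * 2 * pi / 60
= 1433 * 6.28318531 / 60
= 9003.805 / 60
= 150.063 rad/s

150.063 rad/s


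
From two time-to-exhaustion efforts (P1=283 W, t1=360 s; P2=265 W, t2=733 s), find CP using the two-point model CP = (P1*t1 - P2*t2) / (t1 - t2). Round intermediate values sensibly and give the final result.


Work in trial 1 = 101880 J
Work in trial 2 = 194245 J
Delta work = -92365 J
Delta time = -373 s
CP = -92365 / -373 = 247.63 W

247.63 W


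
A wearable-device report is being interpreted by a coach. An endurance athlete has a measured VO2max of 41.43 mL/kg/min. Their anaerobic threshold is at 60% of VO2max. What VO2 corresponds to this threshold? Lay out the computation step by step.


Anaerobic threshold VO2 = VO2max * 60%
= 41.43 * 0.6
= 24.86 mL/kg/min

24.86 mL/kg/min


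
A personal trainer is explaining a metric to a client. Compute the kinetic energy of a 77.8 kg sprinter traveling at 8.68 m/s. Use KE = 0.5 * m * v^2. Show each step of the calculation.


Velocity squared = 75.3424
KE = 0.5 * 77.8 * 75.3424 = 2930.82 J

2930.82 J


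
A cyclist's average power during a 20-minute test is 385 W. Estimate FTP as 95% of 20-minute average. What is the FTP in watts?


FTP = 20-min power * 0.95
= 385 * 0.95
= 365.75 W

365.75 W


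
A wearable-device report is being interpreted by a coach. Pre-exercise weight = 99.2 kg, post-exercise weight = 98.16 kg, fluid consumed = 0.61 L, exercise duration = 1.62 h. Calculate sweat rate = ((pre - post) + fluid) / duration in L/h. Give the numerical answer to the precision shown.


Weight loss = 99.2 - 98.16 = 1.04 kg (approx L)
Total sweat = 1.04 + 0.61 = 1.65 L
Sweat rate = 1.65 / 1.62 = 1.019 L/h

1.019 L/h


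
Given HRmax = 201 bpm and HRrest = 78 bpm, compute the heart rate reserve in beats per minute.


Heart rate reserve = maximum HR minus resting HR
HRR = 201 - 78 = 123 bpm

123 bpm


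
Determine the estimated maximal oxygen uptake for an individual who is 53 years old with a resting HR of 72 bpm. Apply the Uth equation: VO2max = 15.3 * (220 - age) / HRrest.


HRmax = 220 - 53 = 167
VO2max = 15.3 * (167 / 72)
= 15.3 * 2.3194
= 35.49 mL/kg/min

35.49 mL/kg/min


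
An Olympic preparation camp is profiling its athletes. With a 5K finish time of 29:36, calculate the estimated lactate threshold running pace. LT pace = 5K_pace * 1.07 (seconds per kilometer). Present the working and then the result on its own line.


Race duration = 1776 s for 5 km
Average pace = 1776 / 5 = 355.2 s/km
LT pace = 355.2 * 1.07
= 380.06 s/km

380.06 s/km


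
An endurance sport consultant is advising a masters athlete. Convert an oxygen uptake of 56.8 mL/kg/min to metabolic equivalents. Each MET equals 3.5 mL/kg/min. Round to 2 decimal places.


One MET = 3.5 mL/kg/min
Number of METs = 56.8 / 3.5
= 16.23 METs

16.23 METs


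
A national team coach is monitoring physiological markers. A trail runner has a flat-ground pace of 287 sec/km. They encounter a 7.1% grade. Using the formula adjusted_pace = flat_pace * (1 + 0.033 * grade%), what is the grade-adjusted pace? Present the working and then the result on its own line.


Grade factor = 1 + 0.033 * 7.1 = 1.2343
Adjusted = 287 * 1.2343 = 354.24 sec/km

354.24 s/km


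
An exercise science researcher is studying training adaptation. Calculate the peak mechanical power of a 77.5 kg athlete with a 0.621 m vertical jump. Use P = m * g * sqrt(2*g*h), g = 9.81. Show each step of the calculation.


First, sqrt(2gh) = sqrt(2 * 9.81 * 0.621)
= sqrt(12.18402) = 3.490562 m/s
Power = 77.5 * 9.81 * 3.490562 = 2653.79 W

2653.79 W


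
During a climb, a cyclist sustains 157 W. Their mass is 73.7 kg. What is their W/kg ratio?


Power-to-weight = 157 W / 73.7 kg
= 2.13 W/kg

2.13 W/kg


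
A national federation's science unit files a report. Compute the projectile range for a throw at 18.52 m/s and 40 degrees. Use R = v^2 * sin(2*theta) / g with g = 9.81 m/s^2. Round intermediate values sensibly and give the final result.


Two times the angle = 80 degrees
sin(80) = 0.984808
R = 342.9904 * 0.984808 / 9.81 = 34.432 m

34.432 m


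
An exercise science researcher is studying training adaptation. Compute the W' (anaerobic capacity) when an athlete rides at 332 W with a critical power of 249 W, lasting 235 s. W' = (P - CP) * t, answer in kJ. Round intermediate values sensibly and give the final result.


Above-CP power = 83 W
Duration = 235 s
W' = 83 * 235 = 19505 J
Convert: 19505 / 1000 = 19.505 kJ

19.505 kJ


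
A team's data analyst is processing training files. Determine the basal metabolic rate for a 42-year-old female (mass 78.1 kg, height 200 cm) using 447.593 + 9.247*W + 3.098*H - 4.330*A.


BMR = 447.593 + 9.247*78.1 + 3.098*200 - 4.330*42
= 1607.52 kcal/day

1607.52 kcal/day


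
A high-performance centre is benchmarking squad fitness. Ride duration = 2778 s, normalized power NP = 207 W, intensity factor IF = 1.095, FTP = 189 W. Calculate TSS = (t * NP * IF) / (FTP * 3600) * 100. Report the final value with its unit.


Numerator = 2778 * 207 * 1.095 = 629675.37
Denominator = 189 * 3600 = 680400
TSS = 629675.37 / 680400 * 100
= 92.54

92.54 TSS


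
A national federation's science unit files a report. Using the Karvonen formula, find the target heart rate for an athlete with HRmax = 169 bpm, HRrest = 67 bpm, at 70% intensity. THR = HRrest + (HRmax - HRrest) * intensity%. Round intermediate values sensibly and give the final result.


HRR = 169 - 67 = 102
THR = 67 + 102 * 0.7
= 67 + 71.4
= 138.4 bpm

138.4 bpm


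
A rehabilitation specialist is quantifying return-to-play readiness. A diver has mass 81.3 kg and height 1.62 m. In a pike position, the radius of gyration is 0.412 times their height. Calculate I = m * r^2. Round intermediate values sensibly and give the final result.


r = 0.412 * 1.62 = 0.66744 m
I = m * r^2 = 81.3 * 0.445476 = 36.217 kg*m^2

36.217 kg*m^2


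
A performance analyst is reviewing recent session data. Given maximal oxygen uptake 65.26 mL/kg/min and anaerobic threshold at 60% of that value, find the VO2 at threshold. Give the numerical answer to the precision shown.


Percentage as decimal = 0.6
VO2 at AT = 65.26 * 0.6 = 39.16 mL/kg/min

39.16 mL/kg/min


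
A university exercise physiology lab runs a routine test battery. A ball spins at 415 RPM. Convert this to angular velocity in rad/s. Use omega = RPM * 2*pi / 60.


omega = 415 * 2 * pi / 60
= 415 * 6.28318531 / 60
= 2607.522 / 60
= 43.459 rad/s

43.459 rad/s


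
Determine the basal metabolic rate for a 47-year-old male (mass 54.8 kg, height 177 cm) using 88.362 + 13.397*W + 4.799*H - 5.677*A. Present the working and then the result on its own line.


BMR = 88.362 + 13.397*54.8 + 4.799*177 - 5.677*47
= 1405.12 kcal/day

1405.12 kcal/day


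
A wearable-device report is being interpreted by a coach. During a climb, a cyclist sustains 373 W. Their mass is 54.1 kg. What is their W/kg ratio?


Power-to-weight = 373 W / 54.1 kg
= 6.895 W/kg

6.895 W/kg


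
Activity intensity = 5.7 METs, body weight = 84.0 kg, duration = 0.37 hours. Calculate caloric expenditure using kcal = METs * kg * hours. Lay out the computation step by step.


kcal = 5.7 * 84.0 * 0.37
= 478.8 * 0.37
= 177.16 kcal

177.16 kcal


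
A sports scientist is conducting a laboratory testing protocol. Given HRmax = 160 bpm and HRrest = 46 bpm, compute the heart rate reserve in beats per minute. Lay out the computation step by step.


Heart rate reserve = maximum HR minus resting HR
HRR = 160 - 46 = 114 bpm

114 bpm


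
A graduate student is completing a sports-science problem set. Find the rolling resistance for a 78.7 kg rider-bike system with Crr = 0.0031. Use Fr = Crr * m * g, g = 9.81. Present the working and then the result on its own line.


m * g = 78.7 * 9.81 = 772.047 N
Fr = 0.0031 * 772.047 = 2.393 N

2.393 N


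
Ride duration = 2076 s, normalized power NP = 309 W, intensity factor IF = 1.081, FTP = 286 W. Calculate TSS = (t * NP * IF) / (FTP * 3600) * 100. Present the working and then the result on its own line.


Numerator = 2076 * 309 * 1.081 = 693444.204
Denominator = 286 * 3600 = 1029600
TSS = 693444.204 / 1029600 * 100
= 67.35

67.35 TSS


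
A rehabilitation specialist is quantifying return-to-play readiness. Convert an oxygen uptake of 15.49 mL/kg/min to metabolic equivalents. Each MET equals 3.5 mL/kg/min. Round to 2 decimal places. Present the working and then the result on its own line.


One MET = 3.5 mL/kg/min
Number of METs = 15.49 / 3.5
= 4.43 METs

4.43 METs


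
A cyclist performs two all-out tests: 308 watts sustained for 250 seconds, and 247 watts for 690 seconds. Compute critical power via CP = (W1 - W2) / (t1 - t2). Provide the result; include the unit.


W1 = P1 * t1 = 308 * 250 = 77000 J
W2 = P2 * t2 = 247 * 690 = 170430 J
CP = (77000 - 170430) / (250 - 690)
= 212.34 W

212.34 W


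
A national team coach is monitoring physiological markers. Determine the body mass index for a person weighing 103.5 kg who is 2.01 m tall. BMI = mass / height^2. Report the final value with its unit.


BMI = mass / height^2
= 103.5 / 2.01^2
= 103.5 / 4.0401
= 25.62 kg/m^2

25.62 kg/m^2


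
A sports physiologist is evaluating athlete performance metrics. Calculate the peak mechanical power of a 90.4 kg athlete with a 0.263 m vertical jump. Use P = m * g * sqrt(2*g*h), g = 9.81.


First, sqrt(2gh) = sqrt(2 * 9.81 * 0.263)
= sqrt(5.16006) = 2.271577 m/s
Power = 90.4 * 9.81 * 2.271577 = 2014.49 W

2014.49 W


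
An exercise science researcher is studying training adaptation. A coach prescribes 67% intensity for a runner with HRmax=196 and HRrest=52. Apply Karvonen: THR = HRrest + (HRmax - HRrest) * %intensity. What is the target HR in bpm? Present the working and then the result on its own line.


Heart rate reserve = 196 - 52 = 144
Intensity fraction = 67 / 100 = 0.67
THR = 52 + 144 * 0.67 = 148.48 bpm

148.48 bpm


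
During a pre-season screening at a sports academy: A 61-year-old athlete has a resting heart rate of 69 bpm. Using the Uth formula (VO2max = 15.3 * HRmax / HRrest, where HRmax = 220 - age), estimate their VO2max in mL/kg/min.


HRmax = 220 - 61 = 159 bpm
Ratio = HRmax / HRrest = 159 / 69 = 2.3043
VO2max = 15.3 * 2.3043 = 35.26 mL/kg/min

35.26 mL/kg/min


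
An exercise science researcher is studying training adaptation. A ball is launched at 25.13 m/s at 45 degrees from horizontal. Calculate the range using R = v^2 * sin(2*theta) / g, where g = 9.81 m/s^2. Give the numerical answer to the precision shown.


sin(2 * 45) = sin(90) = 1.0
v^2 = 25.13^2 = 631.5169
R = 631.5169 * 1.0 / 9.81
= 64.375 m

64.375 m


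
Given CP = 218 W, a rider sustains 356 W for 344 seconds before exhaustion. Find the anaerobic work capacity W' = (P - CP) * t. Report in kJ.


Excess power = 356 - 218 = 138 W
Work above CP = 138 * 344 = 47472 J
W' = 47.472 kJ

47.472 kJ


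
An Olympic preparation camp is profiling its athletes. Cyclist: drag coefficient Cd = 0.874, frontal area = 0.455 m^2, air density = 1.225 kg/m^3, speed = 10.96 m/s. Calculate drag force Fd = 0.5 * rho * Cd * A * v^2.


v^2 = 10.96^2 = 120.1216
Fd = 0.5 * 1.225 * 0.874 * 0.455 * 120.1216
= 29.258 N

29.258 N


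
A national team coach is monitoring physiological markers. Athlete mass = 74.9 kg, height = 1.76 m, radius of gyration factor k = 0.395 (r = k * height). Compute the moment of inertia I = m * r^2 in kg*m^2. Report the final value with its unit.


r = k * height = 0.395 * 1.76 = 0.6952 m
r^2 = 0.6952^2 = 0.483303
I = 74.9 * 0.483303 = 36.199 kg*m^2

36.199 kg*m^2


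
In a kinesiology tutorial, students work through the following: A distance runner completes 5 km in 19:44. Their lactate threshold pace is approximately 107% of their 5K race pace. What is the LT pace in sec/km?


Convert to seconds: 19 min 44 s = 1184 s
Pace per km = 1184 / 5 = 236.8 s/km
LT pace = 236.8 * 1.07 = 253.38 s/km

253.38 s/km


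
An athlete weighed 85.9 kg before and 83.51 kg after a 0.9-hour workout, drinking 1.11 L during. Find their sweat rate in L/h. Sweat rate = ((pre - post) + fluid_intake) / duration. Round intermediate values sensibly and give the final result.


Body mass change = 2.39 kg
Total sweat loss = 2.39 + 1.11 = 3.5 L
Rate = 3.5 / 0.9 = 3.889 L/h

3.889 L/h


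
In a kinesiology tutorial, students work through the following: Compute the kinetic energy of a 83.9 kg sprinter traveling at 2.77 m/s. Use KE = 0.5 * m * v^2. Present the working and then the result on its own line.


Velocity squared = 7.6729
KE = 0.5 * 83.9 * 7.6729 = 321.88 J

321.88 J


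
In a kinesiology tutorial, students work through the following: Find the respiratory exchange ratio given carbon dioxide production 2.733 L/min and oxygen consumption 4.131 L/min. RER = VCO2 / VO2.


VCO2 = 2.733 L/min
VO2 = 4.131 L/min
RER = 2.733 / 4.131 = 0.6616

0.6616


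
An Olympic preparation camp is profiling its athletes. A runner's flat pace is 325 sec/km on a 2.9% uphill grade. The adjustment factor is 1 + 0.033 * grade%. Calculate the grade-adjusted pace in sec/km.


Factor = 1 + 0.033 * 2.9 = 1.0957
Adjusted pace = 325 * 1.0957
= 356.1 sec/km

356.1 s/km


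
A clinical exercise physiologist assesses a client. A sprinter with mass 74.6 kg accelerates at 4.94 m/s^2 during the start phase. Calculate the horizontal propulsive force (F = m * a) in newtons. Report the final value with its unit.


F = m * a
= 74.6 * 4.94
= 368.52 N

368.52 N


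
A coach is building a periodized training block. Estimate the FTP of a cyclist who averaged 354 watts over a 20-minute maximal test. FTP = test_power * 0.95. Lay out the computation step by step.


FTP = 354 * 0.95 = 336.3 W

336.3 W


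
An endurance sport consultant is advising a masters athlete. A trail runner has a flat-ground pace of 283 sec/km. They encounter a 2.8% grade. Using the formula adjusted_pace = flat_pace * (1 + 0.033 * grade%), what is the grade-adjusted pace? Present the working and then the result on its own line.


Grade factor = 1 + 0.033 * 2.8 = 1.0924
Adjusted = 283 * 1.0924 = 309.15 sec/km

309.15 s/km


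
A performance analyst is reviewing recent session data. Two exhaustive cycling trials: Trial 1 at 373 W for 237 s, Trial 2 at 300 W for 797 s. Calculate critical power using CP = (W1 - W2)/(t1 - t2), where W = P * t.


W1 = 373 * 237 = 88401 J
W2 = 300 * 797 = 239100 J
CP = (88401 - 239100) / (237 - 797)
= -150699 / -560
= 269.11 W

269.11 W


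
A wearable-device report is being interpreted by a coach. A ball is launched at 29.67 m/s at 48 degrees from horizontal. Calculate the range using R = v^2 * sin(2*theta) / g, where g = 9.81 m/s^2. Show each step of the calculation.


sin(2 * 48) = sin(96) = 0.994522
v^2 = 29.67^2 = 880.3089
R = 880.3089 * 0.994522 / 9.81
= 89.244 m

89.244 m


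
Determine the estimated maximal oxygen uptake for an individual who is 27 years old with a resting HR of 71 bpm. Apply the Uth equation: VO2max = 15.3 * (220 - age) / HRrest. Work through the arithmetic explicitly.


HRmax = 220 - 27 = 193
VO2max = 15.3 * (193 / 71)
= 15.3 * 2.7183
= 41.59 mL/kg/min

41.59 mL/kg/min


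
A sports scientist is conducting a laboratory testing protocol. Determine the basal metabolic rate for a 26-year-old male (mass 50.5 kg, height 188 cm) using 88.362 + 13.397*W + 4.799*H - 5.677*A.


BMR = 88.362 + 13.397*50.5 + 4.799*188 - 5.677*26
= 1519.52 kcal/day

1519.52 kcal/day


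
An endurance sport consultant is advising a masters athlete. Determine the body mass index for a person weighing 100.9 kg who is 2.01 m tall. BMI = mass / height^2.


BMI = mass / height^2
= 100.9 / 2.01^2
= 100.9 / 4.0401
= 24.97 kg/m^2

24.97 kg/m^2


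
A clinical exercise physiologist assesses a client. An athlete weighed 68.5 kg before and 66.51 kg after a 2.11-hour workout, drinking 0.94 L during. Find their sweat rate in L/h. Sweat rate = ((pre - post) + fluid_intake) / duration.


Body mass change = 1.99 kg
Total sweat loss = 1.99 + 0.94 = 2.93 L
Rate = 2.93 / 2.11 = 1.389 L/h

1.389 L/h


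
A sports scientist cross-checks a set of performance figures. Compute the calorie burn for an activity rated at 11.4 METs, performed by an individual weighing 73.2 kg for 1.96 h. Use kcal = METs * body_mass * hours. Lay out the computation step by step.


Product of METs and mass = 11.4 * 73.2 = 834.48
Total kcal = 834.48 * 1.96 = 1635.58 kcal

1635.58 kcal


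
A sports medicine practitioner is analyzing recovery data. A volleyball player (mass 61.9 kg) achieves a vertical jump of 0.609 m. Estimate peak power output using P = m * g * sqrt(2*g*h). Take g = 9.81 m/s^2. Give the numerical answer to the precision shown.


2 * g * h = 2 * 9.81 * 0.609 = 11.94858
sqrt(11.94858) = 3.456672 m/s
P = 61.9 * 9.81 * 3.456672 = 2099.03 W

2099.03 W


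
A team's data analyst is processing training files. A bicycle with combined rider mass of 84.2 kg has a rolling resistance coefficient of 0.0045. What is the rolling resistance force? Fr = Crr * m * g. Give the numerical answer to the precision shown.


Fr = 0.0045 * 84.2 * 9.81
= 0.3789 * 9.81
= 3.717 N

3.717 N


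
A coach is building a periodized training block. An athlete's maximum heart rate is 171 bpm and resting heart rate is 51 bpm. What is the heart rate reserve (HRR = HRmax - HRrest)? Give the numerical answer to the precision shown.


HRR = HRmax - HRrest
= 171 - 51
= 120 bpm

120 bpm


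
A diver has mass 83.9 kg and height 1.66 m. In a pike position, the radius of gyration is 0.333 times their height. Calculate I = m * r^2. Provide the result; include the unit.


r = 0.333 * 1.66 = 0.55278 m
I = m * r^2 = 83.9 * 0.305566 = 25.637 kg*m^2

25.637 kg*m^2


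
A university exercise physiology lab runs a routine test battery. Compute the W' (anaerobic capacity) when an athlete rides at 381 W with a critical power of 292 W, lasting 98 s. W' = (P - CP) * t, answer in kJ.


Above-CP power = 89 W
Duration = 98 s
W' = 89 * 98 = 8722 J
Convert: 8722 / 1000 = 8.722 kJ

8.722 kJ


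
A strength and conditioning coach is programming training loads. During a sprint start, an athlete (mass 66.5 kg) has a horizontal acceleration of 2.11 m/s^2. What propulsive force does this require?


Propulsive force = mass * acceleration
= 66.5 kg * 2.11 m/s^2
= 140.32 N

140.32 N


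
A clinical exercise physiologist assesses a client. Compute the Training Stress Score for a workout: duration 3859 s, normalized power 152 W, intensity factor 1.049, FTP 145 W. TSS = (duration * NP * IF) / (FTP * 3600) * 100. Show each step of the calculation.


Product = 3859 * 152 * 1.049 = 615309.832
Base = 145 * 3600 = 522000
TSS = 615309.832 / 522000 * 100 = 117.88

117.88 TSS


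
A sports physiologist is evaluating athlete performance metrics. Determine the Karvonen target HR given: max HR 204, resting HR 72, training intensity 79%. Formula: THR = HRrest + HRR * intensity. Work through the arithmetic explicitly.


HRR = HRmax - HRrest = 204 - 72 = 132
THR = 72 + 132 * 0.79
= 176.28 bpm

176.28 bpm


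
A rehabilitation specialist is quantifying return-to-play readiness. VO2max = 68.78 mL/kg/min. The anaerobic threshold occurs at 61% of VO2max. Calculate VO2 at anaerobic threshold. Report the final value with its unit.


AT fraction = 61 / 100 = 0.61
AT VO2 = 68.78 * 0.61
= 41.96 mL/kg/min

41.96 mL/kg/min


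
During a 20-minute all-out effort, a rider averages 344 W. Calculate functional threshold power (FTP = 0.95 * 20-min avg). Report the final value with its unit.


FTP = 0.95 * 344
= 326.8 W

326.8 W


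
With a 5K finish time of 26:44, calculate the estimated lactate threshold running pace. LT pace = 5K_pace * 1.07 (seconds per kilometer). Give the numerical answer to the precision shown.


Race duration = 1604 s for 5 km
Average pace = 1604 / 5 = 320.8 s/km
LT pace = 320.8 * 1.07
= 343.26 s/km

343.26 s/km


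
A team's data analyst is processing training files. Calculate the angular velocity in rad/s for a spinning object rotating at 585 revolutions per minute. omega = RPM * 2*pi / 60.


omega = RPM * 2*pi / 60
= 585 * 6.28318531 / 60
= 61.261 rad/s

61.261 rad/s


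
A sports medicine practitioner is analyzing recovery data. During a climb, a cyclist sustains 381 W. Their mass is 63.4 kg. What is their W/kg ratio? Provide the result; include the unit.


Power-to-weight = 381 W / 63.4 kg
= 6.009 W/kg

6.009 W/kg


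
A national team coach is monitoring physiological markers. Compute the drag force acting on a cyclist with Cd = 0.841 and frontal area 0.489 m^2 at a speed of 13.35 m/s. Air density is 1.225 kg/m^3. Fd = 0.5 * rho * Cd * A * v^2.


Step 1: v^2 = 178.2225
Step 2: Fd = 0.5 * 1.225 * 0.841 * 0.489 * 178.2225
= 44.892 N

44.892 N


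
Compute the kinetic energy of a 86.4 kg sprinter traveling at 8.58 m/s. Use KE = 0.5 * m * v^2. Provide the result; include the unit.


Velocity squared = 73.6164
KE = 0.5 * 86.4 * 73.6164 = 3180.23 J

3180.23 J


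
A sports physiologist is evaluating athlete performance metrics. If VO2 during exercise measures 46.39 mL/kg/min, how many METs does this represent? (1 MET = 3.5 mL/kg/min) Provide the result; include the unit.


METs = VO2 / 3.5 = 46.39 / 3.5 = 13.25

13.25 METs


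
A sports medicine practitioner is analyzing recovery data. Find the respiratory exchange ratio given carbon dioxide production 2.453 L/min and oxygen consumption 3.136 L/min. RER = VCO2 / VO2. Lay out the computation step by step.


VCO2 = 2.453 L/min
VO2 = 3.136 L/min
RER = 2.453 / 3.136 = 0.7822

0.7822


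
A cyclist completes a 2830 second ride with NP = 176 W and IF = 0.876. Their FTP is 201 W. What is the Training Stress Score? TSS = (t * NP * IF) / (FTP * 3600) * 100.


t * NP * IF = 2830 * 176 * 0.876 = 436318.08
FTP * 3600 = 723600
TSS = (436318.08 / 723600) * 100 = 60.3

60.3 TSS


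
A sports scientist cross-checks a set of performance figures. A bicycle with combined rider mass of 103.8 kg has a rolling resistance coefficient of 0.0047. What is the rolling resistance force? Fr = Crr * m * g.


Fr = 0.0047 * 103.8 * 9.81
= 0.48786 * 9.81
= 4.786 N

4.786 N


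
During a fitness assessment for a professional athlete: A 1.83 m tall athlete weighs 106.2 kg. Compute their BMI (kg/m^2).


height^2 = 3.3489 m^2
BMI = 106.2 / 3.3489 = 31.71 kg/m^2

31.71 kg/m^2


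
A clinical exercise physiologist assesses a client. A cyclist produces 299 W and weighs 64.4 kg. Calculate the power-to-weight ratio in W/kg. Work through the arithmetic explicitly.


P/W = power / mass
= 299 / 64.4
= 4.643 W/kg

4.643 W/kg


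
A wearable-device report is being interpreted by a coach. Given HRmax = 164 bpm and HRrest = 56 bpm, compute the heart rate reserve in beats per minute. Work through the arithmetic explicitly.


Heart rate reserve = maximum HR minus resting HR
HRR = 164 - 56 = 108 bpm

108 bpm


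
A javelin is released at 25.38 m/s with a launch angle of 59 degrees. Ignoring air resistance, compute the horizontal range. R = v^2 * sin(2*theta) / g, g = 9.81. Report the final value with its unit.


Launch speed squared = 644.1444
sin(2 * 59 deg) = 0.882948
Range = 644.1444 * 0.882948 / 9.81
= 57.976 m

57.976 m


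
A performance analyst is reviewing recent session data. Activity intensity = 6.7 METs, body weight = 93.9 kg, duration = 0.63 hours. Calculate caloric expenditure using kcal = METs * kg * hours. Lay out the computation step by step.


kcal = 6.7 * 93.9 * 0.63
= 629.13 * 0.63
= 396.35 kcal

396.35 kcal


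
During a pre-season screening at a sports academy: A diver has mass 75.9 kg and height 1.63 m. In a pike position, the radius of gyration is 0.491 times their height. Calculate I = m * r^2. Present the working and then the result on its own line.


r = 0.491 * 1.63 = 0.80033 m
I = m * r^2 = 75.9 * 0.640528 = 48.616 kg*m^2

48.616 kg*m^2


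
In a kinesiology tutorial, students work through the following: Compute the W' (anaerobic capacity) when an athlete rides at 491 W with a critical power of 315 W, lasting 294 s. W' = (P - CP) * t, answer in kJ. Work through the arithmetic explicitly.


Above-CP power = 176 W
Duration = 294 s
W' = 176 * 294 = 51744 J
Convert: 51744 / 1000 = 51.744 kJ

51.744 kJ


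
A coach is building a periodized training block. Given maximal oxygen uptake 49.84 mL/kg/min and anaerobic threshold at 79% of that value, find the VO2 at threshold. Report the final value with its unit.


Percentage as decimal = 0.79
VO2 at AT = 49.84 * 0.79 = 39.37 mL/kg/min

39.37 mL/kg/min


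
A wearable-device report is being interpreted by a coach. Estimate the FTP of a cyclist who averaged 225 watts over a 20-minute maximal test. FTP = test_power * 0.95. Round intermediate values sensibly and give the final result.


FTP = 225 * 0.95 = 213.75 W

213.75 W


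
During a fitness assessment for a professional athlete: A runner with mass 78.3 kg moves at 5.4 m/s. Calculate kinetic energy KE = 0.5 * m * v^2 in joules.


v^2 = 5.4^2 = 29.16
KE = 0.5 * 78.3 * 29.16
= 1141.61 J

1141.61 J


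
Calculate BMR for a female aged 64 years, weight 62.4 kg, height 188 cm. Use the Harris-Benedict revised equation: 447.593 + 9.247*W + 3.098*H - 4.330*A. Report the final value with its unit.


Substituting values:
W term = 9.247 * 62.4 = 577.0128
H term = 3.098 * 188 = 582.424
A term = 4.330 * 64 = 277.12
BMR = 1329.91 kcal/day

1329.91 kcal/day


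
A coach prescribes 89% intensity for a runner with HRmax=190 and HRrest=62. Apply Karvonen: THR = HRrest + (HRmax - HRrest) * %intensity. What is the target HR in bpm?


Heart rate reserve = 190 - 62 = 128
Intensity fraction = 89 / 100 = 0.89
THR = 62 + 128 * 0.89 = 175.92 bpm

175.92 bpm


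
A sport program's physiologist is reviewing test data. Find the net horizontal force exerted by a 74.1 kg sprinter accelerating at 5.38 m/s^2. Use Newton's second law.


Newton's second law: F = m * a
F = 74.1 * 5.38 = 398.66 N

398.66 N


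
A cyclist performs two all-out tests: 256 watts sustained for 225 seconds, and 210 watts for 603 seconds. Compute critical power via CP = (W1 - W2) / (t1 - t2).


W1 = P1 * t1 = 256 * 225 = 57600 J
W2 = P2 * t2 = 210 * 603 = 126630 J
CP = (57600 - 126630) / (225 - 603)
= 182.62 W

182.62 W


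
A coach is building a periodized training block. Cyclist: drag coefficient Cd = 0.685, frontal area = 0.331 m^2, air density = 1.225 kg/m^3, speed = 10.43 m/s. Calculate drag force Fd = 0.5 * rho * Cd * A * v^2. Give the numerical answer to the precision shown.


v^2 = 10.43^2 = 108.7849
Fd = 0.5 * 1.225 * 0.685 * 0.331 * 108.7849
= 15.108 N

15.108 N


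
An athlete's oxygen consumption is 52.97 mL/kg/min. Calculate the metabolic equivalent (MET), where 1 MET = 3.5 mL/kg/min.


MET = VO2 / 3.5
= 52.97 / 3.5
= 15.13 METs

15.13 METs


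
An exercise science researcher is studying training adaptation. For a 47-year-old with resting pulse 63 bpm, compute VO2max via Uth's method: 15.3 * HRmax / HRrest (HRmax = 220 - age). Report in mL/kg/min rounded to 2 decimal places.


Step 1: HRmax = 220 - 47 = 173 bpm
Step 2: Ratio = 173 / 63 = 2.746
Step 3: VO2max = 15.3 * 2.746 = 42.01 mL/kg/min

42.01 mL/kg/min


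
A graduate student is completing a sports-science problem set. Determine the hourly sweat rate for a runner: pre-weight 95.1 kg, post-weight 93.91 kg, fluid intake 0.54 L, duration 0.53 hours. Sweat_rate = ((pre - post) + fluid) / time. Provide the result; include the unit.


Mass lost = 95.1 - 93.91 = 1.19 kg
Add fluid consumed: 1.19 + 0.54 = 1.73 L total sweat
Sweat rate = 1.73 / 0.53 = 3.264 L/h

3.264 L/h


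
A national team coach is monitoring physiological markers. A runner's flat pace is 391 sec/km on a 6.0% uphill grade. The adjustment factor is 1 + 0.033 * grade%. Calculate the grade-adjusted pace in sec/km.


Factor = 1 + 0.033 * 6.0 = 1.198
Adjusted pace = 391 * 1.198
= 468.42 sec/km

468.42 s/km


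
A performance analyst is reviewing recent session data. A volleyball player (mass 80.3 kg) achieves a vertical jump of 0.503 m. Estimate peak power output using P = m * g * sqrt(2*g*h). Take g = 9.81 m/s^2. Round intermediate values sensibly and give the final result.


2 * g * h = 2 * 9.81 * 0.503 = 9.86886
sqrt(9.86886) = 3.141474 m/s
P = 80.3 * 9.81 * 3.141474 = 2474.67 W

2474.67 W


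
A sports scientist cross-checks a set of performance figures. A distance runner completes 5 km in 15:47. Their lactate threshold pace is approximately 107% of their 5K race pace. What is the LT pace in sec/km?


Convert to seconds: 15 min 47 s = 947 s
Pace per km = 947 / 5 = 189.4 s/km
LT pace = 189.4 * 1.07 = 202.66 s/km

202.66 s/km


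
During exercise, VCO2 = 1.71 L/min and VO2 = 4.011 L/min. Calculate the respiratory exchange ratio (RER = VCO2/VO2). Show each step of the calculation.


RER = VCO2 / VO2
= 1.71 / 4.011
= 0.4263

0.4263


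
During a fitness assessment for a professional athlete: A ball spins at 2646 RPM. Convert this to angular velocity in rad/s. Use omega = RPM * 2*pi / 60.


omega = 2646 * 2 * pi / 60
= 2646 * 6.28318531 / 60
= 16625.308 / 60
= 277.088 rad/s

277.088 rad/s


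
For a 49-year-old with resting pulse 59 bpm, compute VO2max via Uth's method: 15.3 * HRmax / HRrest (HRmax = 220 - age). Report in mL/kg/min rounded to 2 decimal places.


Step 1: HRmax = 220 - 49 = 171 bpm
Step 2: Ratio = 171 / 59 = 2.8983
Step 3: VO2max = 15.3 * 2.8983 = 44.34 mL/kg/min

44.34 mL/kg/min


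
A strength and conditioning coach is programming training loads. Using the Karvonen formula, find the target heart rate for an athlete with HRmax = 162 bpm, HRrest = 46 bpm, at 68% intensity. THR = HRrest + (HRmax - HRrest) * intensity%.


HRR = 162 - 46 = 116
THR = 46 + 116 * 0.68
= 46 + 78.88
= 124.88 bpm

124.88 bpm


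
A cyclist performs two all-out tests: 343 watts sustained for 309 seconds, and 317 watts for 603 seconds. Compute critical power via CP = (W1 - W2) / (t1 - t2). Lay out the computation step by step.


W1 = P1 * t1 = 343 * 309 = 105987 J
W2 = P2 * t2 = 317 * 603 = 191151 J
CP = (105987 - 191151) / (309 - 603)
= 289.67 W

289.67 W


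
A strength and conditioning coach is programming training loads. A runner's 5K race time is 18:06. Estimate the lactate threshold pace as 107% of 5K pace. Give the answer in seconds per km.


Total race time = 18*60 + 6 = 1086 seconds
5K pace = 1086 / 5 = 217.2 sec/km
LT pace = 217.2 * 1.07 = 232.4 sec/km

232.4 s/km


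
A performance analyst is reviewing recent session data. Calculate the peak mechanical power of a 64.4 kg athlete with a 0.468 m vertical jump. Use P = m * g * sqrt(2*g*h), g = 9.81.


First, sqrt(2gh) = sqrt(2 * 9.81 * 0.468)
= sqrt(9.18216) = 3.030208 m/s
Power = 64.4 * 9.81 * 3.030208 = 1914.38 W

1914.38 W


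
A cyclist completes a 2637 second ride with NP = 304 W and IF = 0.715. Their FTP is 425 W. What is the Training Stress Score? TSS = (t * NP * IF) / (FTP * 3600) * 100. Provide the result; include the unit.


t * NP * IF = 2637 * 304 * 0.715 = 573178.32
FTP * 3600 = 1530000
TSS = (573178.32 / 1530000) * 100 = 37.46

37.46 TSS


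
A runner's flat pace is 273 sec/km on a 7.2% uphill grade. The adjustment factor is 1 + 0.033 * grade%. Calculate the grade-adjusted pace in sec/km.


Factor = 1 + 0.033 * 7.2 = 1.2376
Adjusted pace = 273 * 1.2376
= 337.86 sec/km

337.86 s/km


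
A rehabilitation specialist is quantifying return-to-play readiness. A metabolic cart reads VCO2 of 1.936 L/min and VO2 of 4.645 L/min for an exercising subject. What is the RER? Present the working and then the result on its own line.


RER = VCO2 / VO2 = 1.936 / 4.645 = 0.4168

0.4168


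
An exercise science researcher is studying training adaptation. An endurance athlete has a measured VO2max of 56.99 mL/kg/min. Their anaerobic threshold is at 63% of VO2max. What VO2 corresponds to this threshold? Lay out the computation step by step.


Anaerobic threshold VO2 = VO2max * 63%
= 56.99 * 0.63
= 35.9 mL/kg/min

35.9 mL/kg/min


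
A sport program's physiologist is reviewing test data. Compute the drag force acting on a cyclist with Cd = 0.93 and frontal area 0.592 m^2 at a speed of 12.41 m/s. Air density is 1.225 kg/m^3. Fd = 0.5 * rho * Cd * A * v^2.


Step 1: v^2 = 154.0081
Step 2: Fd = 0.5 * 1.225 * 0.93 * 0.592 * 154.0081
= 51.934 N

51.934 N


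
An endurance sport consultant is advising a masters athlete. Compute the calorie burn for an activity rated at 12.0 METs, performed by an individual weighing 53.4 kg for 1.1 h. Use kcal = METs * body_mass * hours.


Product of METs and mass = 12.0 * 53.4 = 640.8
Total kcal = 640.8 * 1.1 = 704.88 kcal

704.88 kcal


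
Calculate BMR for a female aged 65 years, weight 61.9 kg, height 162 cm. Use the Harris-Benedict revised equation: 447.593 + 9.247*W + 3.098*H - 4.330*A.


Substituting values:
W term = 9.247 * 61.9 = 572.3893
H term = 3.098 * 162 = 501.876
A term = 4.330 * 65 = 281.45
BMR = 1240.41 kcal/day

1240.41 kcal/day


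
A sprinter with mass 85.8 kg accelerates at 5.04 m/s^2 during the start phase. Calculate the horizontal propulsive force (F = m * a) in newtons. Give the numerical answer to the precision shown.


F = m * a
= 85.8 * 5.04
= 432.43 N

432.43 N


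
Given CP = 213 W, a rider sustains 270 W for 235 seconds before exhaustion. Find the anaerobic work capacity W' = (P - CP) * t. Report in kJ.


Excess power = 270 - 213 = 57 W
Work above CP = 57 * 235 = 13395 J
W' = 13.395 kJ

13.395 kJ


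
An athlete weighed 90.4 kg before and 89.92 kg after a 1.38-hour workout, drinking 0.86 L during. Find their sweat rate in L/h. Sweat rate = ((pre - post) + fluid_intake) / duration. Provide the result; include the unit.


Body mass change = 0.48 kg
Total sweat loss = 0.48 + 0.86 = 1.34 L
Rate = 1.34 / 1.38 = 0.971 L/h

0.971 L/h


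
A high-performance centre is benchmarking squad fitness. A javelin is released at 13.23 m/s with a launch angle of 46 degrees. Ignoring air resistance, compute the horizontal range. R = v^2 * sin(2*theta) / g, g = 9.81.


Launch speed squared = 175.0329
sin(2 * 46 deg) = 0.999391
Range = 175.0329 * 0.999391 / 9.81
= 17.831 m

17.831 m


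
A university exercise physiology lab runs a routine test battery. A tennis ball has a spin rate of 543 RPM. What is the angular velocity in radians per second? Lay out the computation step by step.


Convert RPM to rad/s: multiply by 2*pi and divide by 60
omega = 543 * 2 * pi / 60
= 56.863 rad/s

56.863 rad/s


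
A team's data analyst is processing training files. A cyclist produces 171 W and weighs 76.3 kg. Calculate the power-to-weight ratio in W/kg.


P/W = power / mass
= 171 / 76.3
= 2.241 W/kg

2.241 W/kg


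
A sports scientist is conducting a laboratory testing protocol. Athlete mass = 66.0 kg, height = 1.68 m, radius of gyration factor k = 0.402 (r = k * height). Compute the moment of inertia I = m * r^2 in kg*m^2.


r = k * height = 0.402 * 1.68 = 0.67536 m
r^2 = 0.67536^2 = 0.456111
I = 66.0 * 0.456111 = 30.103 kg*m^2

30.103 kg*m^2


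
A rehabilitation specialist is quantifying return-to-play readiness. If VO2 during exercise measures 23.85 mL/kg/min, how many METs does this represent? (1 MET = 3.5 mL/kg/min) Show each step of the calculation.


METs = VO2 / 3.5 = 23.85 / 3.5 = 6.81

6.81 METs


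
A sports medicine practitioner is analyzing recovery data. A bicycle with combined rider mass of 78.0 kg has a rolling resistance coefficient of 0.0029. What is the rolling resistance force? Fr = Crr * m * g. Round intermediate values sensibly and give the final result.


Fr = 0.0029 * 78.0 * 9.81
= 0.2262 * 9.81
= 2.219 N

2.219 N


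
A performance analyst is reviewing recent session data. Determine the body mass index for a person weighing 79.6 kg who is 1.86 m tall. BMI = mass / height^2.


BMI = mass / height^2
= 79.6 / 1.86^2
= 79.6 / 3.4596
= 23.01 kg/m^2

23.01 kg/m^2


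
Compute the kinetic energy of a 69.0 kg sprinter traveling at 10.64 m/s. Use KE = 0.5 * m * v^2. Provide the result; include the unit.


Velocity squared = 113.2096
KE = 0.5 * 69.0 * 113.2096 = 3905.73 J

3905.73 J


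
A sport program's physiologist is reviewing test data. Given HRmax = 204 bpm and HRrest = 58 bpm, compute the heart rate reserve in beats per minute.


Heart rate reserve = maximum HR minus resting HR
HRR = 204 - 58 = 146 bpm

146 bpm


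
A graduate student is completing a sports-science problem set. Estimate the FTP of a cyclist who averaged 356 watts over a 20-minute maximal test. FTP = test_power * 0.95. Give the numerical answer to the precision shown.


FTP = 356 * 0.95 = 338.2 W

338.2 W


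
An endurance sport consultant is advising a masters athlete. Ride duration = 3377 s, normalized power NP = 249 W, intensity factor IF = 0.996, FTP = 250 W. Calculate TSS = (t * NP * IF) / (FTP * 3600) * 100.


Numerator = 3377 * 249 * 0.996 = 837509.508
Denominator = 250 * 3600 = 900000
TSS = 837509.508 / 900000 * 100
= 93.06

93.06 TSS


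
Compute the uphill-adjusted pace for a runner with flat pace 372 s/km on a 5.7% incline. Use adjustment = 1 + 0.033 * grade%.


Adjustment factor = 1 + 0.033 * 5.7 = 1.1881
Grade-adjusted pace = 372 * 1.1881 = 441.97 s/km

441.97 s/km


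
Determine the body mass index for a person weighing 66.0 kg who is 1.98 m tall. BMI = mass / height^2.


BMI = mass / height^2
= 66.0 / 1.98^2
= 66.0 / 3.9204
= 16.84 kg/m^2

16.84 kg/m^2


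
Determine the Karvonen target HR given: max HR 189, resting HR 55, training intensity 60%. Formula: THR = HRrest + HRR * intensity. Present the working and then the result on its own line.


HRR = HRmax - HRrest = 189 - 55 = 134
THR = 55 + 134 * 0.6
= 135.4 bpm

135.4 bpm


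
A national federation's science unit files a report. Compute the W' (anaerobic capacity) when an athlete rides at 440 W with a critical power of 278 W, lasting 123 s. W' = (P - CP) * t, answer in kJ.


Above-CP power = 162 W
Duration = 123 s
W' = 162 * 123 = 19926 J
Convert: 19926 / 1000 = 19.926 kJ

19.926 kJ
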